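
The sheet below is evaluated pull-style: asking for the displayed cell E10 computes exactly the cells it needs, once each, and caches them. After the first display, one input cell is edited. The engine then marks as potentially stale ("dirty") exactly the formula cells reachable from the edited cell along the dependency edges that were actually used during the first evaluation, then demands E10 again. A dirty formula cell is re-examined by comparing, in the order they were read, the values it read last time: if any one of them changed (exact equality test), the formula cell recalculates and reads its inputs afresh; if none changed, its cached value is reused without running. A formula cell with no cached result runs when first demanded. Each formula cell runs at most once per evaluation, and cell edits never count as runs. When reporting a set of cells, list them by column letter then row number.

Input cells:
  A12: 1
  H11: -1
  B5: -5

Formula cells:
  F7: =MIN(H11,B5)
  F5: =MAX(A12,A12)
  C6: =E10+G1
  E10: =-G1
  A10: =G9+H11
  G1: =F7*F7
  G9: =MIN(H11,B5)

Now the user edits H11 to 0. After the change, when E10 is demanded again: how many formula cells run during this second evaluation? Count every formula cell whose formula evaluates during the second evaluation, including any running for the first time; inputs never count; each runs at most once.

First demand of the output computes:
  F7 = MIN(-1, -5) = -5
  G1 = -5 * -5 = 25
  E10 = -(25) = -25

After the edit, cleaning proceeds:
  F7: a read changed (H11 -1->0) — executes, giving -5 — identical to its old value.
  G1: dirty, but its reads are unchanged (F7 unchanged, F7 unchanged); cached 25 stands.
  E10: dirty, but its reads are unchanged (G1 unchanged); cached -25 stands.

Note the absorption at F7: it re-runs yet its value is the same, leaving the output's value untouched.

1 formula cells run: F7.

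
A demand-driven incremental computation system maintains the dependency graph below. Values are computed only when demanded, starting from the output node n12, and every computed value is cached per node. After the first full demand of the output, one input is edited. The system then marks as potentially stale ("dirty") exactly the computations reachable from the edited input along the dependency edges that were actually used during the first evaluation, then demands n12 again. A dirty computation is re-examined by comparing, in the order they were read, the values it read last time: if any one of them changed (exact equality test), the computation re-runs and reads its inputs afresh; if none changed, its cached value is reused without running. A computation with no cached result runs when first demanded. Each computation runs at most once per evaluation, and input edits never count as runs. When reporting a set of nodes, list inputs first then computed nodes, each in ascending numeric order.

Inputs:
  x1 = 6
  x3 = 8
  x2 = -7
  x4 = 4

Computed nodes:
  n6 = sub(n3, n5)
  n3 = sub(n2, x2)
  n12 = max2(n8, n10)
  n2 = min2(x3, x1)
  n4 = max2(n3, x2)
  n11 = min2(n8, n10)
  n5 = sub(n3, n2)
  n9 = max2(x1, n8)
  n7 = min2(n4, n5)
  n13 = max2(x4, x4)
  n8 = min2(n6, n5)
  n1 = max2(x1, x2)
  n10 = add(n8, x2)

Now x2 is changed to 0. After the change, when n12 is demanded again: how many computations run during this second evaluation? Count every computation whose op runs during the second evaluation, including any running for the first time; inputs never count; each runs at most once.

First evaluation (everything demanded from the output):
  n2 = min2(8, 6) = 6
  n3 = sub(6, -7) = 13
  n5 = sub(13, 6) = 7
  n6 = sub(13, 7) = 6
  n8 = min2(6, 7) = 6
  n10 = add(6, -7) = -1
  n12 = max2(6, -1) = 6

Propagation after the edit:
  n3: runs — x2 -7->0; result 6.
  n5: runs — n3 13->6; result 0.
  n6: runs — n3 13->6; n5 7->0; result 6 (same value as before).
  n8: runs — n5 7->0; result 0.
  n10: runs — n8 6->0; x2 -7->0; result 0.
  n12: runs — n8 6->0; n10 -1->0; result 0.

Computations that run: n3, n5, n6, n8, n10, n12 — 6 in total.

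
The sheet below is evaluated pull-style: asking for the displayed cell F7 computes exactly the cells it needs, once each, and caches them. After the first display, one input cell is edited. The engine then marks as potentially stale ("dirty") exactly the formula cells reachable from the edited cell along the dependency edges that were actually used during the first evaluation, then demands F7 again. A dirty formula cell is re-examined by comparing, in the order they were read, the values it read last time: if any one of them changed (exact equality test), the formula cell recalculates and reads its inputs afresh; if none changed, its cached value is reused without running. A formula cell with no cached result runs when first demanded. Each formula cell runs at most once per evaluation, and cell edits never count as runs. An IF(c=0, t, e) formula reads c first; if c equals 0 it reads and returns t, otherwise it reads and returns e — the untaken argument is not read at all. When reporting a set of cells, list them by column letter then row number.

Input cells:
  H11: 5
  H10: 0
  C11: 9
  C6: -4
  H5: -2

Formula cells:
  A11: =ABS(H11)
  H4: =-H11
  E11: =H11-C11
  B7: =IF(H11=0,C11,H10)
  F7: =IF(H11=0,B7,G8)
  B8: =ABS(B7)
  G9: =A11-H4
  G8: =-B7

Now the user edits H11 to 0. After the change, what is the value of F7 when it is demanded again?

First demand of the output computes:
  B7 = IF(H11=0: H11=5 -> else branch H10) = 0
  G8 = -(0) = 0
  F7 = IF(H11=0: H11=5 -> else branch G8) = 0

After the edit, cleaning proceeds:
  B7: a read changed (H11 5->0) — executes, giving 9.
  G8: stays stale; no demand reaches it after the flip.
  F7: a read changed (H11 5->0) — executes, giving 9.

Note the branch switch — demand abandons G8, which is never re-examined.

Demanding F7 again yields 9.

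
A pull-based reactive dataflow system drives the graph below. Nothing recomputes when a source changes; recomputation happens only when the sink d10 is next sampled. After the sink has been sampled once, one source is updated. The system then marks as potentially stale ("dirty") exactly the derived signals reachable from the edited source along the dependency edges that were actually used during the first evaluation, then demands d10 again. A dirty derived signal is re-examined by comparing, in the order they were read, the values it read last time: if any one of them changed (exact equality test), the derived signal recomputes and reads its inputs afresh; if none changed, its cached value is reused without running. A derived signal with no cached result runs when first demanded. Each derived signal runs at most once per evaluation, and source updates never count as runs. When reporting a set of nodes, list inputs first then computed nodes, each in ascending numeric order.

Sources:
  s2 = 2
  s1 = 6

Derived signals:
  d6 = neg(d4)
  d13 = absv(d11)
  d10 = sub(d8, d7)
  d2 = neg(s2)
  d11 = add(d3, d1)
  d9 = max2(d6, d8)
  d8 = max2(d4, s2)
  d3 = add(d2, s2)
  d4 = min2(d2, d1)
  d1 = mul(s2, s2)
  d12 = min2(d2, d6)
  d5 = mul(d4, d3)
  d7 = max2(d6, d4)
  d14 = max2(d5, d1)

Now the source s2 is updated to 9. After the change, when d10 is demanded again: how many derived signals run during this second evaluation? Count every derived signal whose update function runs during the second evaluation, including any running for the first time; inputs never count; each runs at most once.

Derived signals that run: d1, d2, d4, d6, d7, d8, d10 — 7 in total.

First evaluation (everything demanded from the output):
  d1 = mul(2, 2) = 4
  d2 = neg(2) = -2
  d4 = min2(-2, 4) = -2
  d6 = neg(-2) = 2
  d7 = max2(2, -2) = 2
  d8 = max2(-2, 2) = 2
  d10 = sub(2, 2) = 0

Propagation after the edit:
  d1: runs — s2 2->9; s2 2->9; result 81.
  d2: runs — s2 2->9; result -9.
  d4: runs — d2 -2->-9; d1 4->81; result -9.
  d6: runs — d4 -2->-9; result 9.
  d7: runs — d6 2->9; d4 -2->-9; result 9.
  d8: runs — d4 -2->-9; s2 2->9; result 9.
  d10: runs — d8 2->9; d7 2->9; result 0 (same value as before).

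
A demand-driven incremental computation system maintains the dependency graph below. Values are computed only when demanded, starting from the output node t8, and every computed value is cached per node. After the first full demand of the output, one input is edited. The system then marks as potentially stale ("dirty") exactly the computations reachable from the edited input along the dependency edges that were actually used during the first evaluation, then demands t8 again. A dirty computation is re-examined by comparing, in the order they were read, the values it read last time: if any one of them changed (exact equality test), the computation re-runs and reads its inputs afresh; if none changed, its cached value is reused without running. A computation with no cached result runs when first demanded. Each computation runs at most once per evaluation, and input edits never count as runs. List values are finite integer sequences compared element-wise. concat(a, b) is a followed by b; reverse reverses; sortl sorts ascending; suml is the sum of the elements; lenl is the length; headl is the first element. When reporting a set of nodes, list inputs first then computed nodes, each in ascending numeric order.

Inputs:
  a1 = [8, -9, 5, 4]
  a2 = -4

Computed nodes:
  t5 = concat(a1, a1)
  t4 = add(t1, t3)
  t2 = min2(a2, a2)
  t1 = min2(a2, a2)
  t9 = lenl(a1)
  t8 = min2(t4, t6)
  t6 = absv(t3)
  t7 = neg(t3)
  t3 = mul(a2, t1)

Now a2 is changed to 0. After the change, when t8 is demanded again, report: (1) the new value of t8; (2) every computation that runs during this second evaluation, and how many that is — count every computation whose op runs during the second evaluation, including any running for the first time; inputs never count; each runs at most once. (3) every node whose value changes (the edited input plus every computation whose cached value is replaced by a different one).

New value of t8: 0.
Computations that run: t1, t3, t4, t6, t8 — 5 in total.
Values that change: a2, t1, t3, t4, t6, t8.

First evaluation (everything demanded from the output):
  t1 = min2(-4, -4) = -4
  t3 = mul(-4, -4) = 16
  t4 = add(-4, 16) = 12
  t6 = absv(16) = 16
  t8 = min2(12, 16) = 12

Propagation after the edit:
  t1: runs — a2 -4->0; a2 -4->0; result 0.
  t3: runs — a2 -4->0; t1 -4->0; result 0.
  t4: runs — t1 -4->0; t3 16->0; result 0.
  t6: runs — t3 16->0; result 0.
  t8: runs — t4 12->0; t6 16->0; result 0.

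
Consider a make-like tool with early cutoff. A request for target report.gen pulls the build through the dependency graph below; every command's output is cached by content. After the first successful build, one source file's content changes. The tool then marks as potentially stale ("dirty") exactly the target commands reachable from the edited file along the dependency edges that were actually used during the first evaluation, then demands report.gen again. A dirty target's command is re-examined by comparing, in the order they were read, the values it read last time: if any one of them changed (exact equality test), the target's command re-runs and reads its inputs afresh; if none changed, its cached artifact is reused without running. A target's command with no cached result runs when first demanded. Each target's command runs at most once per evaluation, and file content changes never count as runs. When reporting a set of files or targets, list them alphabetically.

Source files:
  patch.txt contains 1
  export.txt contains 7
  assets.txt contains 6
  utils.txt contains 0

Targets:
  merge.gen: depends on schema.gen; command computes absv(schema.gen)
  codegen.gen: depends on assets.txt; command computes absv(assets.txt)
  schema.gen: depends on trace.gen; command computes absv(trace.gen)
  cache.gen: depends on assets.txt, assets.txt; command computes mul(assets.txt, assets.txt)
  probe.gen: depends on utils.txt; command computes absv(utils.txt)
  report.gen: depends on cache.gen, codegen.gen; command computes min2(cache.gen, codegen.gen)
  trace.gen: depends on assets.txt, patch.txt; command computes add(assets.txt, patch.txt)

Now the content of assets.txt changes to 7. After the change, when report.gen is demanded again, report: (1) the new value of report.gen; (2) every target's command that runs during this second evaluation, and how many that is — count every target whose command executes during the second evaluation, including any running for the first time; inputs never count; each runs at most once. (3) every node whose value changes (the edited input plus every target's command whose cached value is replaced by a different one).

Demanding report.gen again yields 7.
3 target commands run: cache.gen, codegen.gen, report.gen.
The nodes whose values change: assets.txt, cache.gen, codegen.gen, report.gen.

First demand of the output computes:
  cache.gen = mul(6, 6) = 36
  codegen.gen = absv(6) = 6
  report.gen = min2(36, 6) = 6

After the edit, cleaning proceeds:
  cache.gen: a read changed (assets.txt 6->7; assets.txt 6->7) — executes, giving 49.
  codegen.gen: a read changed (assets.txt 6->7) — executes, giving 7.
  report.gen: a read changed (cache.gen 36->49; codegen.gen 6->7) — executes, giving 7.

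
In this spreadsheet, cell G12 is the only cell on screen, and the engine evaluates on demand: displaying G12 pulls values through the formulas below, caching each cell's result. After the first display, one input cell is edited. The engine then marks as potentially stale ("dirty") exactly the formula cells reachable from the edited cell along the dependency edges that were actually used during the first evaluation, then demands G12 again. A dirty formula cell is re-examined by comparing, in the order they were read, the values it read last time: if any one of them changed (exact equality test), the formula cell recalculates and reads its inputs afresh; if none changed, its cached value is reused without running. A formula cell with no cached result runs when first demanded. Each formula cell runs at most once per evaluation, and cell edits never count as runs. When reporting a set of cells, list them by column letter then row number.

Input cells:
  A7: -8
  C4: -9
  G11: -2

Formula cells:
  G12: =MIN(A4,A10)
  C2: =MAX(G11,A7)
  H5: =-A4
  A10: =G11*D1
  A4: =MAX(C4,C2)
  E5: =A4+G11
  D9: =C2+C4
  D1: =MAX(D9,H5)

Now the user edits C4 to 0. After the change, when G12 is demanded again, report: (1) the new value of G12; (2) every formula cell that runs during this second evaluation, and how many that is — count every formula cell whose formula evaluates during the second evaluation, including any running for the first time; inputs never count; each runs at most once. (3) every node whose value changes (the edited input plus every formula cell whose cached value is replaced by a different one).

G12 now evaluates to 0.
Run set: A4, A10, D1, D9, G12, H5 (6 run).
Changed values: A4, A10, C4, D1, D9, G12, H5.

Initial pass — values computed on the first demand:
  C2 = MAX(-2, -8) = -2
  A4 = MAX(-9, -2) = -2
  D9 = -2 + -9 = -11
  H5 = -(-2) = 2
  D1 = MAX(-11, 2) = 2
  A10 = -2 * 2 = -4
  G12 = MIN(-2, -4) = -4

Second demand — change propagation:
  A4: re-runs because C4 -9->0; new result 0.
  D9: re-runs because C4 -9->0; new result -2.
  H5: re-runs because A4 -2->0; new result 0.
  D1: re-runs because D9 -11->-2; H5 2->0; new result 0.
  A10: re-runs because D1 2->0; new result 0.
  G12: re-runs because A4 -2->0; A10 -4->0; new result 0.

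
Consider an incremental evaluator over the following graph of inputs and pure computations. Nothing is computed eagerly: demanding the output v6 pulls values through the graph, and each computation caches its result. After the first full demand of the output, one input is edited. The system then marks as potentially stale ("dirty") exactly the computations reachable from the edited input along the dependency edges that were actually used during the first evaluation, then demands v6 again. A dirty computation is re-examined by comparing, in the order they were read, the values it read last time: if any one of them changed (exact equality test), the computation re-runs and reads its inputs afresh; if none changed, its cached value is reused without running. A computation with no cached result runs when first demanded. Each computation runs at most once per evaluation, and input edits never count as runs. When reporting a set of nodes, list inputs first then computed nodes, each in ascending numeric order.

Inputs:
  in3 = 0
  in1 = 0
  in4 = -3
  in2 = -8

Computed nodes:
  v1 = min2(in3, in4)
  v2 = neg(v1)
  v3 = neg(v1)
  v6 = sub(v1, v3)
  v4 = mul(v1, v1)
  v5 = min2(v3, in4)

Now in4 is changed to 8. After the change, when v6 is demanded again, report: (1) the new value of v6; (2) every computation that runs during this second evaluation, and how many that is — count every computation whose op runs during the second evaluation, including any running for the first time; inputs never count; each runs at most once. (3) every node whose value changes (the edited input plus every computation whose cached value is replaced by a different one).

Initial pass — values computed on the first demand:
  v1 = min2(0, -3) = -3
  v3 = neg(-3) = 3
  v6 = sub(-3, 3) = -6

Second demand — change propagation:
  v1: re-runs because in4 -3->8; new result 0.
  v3: re-runs because v1 -3->0; new result 0.
  v6: re-runs because v1 -3->0; v3 3->0; new result 0.

v6 now evaluates to 0.
Run set: v1, v3, v6 (3 run).
Changed values: in4, v1, v3, v6.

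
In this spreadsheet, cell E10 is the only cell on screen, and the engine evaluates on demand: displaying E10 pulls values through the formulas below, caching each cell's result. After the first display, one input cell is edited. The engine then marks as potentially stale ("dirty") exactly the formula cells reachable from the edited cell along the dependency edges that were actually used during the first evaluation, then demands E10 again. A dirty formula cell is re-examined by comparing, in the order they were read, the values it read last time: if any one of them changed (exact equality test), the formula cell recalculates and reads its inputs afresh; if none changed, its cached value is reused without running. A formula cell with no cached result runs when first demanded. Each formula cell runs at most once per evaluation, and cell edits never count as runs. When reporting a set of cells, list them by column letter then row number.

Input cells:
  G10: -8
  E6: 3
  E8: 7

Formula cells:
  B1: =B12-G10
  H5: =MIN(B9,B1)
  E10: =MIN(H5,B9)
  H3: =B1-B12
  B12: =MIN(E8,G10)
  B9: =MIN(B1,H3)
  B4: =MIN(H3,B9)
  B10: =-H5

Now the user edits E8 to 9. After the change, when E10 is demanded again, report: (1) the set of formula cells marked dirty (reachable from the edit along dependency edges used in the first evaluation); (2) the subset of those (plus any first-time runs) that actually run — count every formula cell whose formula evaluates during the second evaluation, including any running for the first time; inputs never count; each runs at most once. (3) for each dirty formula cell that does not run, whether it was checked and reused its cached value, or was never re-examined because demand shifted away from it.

Dirty set: B1, B9, B12, E10, H3, H5.
Run set: B12 (1 run).
Re-examined without running (cache reused): B1, B9, E10, H3, H5.
The important point: B12 recomputes to an identical value, and the output ends up unchanged.

Initial pass — values computed on the first demand:
  B12 = MIN(7, -8) = -8
  B1 = -8 - -8 = 0
  H3 = 0 - -8 = 8
  B9 = MIN(0, 8) = 0
  H5 = MIN(0, 0) = 0
  E10 = MIN(0, 0) = 0

Second demand — change propagation:
  B12: re-runs because E8 7->9; new result -8 (unchanged).
  B1: re-examined; everything it read last time is the same (B12 unchanged, G10 unchanged) — cache 0 kept, no run.
  H3: re-examined; everything it read last time is the same (B1 unchanged, B12 unchanged) — cache 8 kept, no run.
  B9: re-examined; everything it read last time is the same (B1 unchanged, H3 unchanged) — cache 0 kept, no run.
  H5: re-examined; everything it read last time is the same (B9 unchanged, B1 unchanged) — cache 0 kept, no run.
  E10: re-examined; everything it read last time is the same (H5 unchanged, B9 unchanged) — cache 0 kept, no run.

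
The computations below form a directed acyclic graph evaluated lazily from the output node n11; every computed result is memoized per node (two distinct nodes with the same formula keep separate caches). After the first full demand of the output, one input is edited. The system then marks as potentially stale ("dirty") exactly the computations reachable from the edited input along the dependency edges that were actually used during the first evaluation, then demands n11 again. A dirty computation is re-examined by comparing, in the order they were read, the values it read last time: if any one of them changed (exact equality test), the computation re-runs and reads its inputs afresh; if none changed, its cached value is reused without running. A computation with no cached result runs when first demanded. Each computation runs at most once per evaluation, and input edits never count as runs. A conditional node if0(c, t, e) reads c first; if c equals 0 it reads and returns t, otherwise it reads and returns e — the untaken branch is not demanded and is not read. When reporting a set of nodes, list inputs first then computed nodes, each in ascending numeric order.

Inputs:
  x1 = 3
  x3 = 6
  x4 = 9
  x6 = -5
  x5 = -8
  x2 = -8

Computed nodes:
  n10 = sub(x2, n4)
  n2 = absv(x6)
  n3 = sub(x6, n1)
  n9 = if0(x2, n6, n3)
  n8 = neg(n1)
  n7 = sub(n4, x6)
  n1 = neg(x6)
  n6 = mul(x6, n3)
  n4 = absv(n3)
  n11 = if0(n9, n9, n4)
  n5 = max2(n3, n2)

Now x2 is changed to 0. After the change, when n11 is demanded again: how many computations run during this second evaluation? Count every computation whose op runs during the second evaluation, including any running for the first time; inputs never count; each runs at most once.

3 computations run: n6, n9, n11.
Note the branch switch — n6 had no cache and runs now for the first time.

First demand of the output computes:
  n1 = neg(-5) = 5
  n3 = sub(-5, 5) = -10
  n4 = absv(-10) = 10
  n9 = if0(x2=-8 -> else branch n3) = -10
  n11 = if0(n9=-10 -> else branch n4) = 10

After the edit, cleaning proceeds:
  n6: had never run; runs now, result 50.
  n9: a read changed (x2 -8->0) — executes, giving 50.
  n11: a read changed (n9 -10->50) — executes, giving 10 — identical to its old value.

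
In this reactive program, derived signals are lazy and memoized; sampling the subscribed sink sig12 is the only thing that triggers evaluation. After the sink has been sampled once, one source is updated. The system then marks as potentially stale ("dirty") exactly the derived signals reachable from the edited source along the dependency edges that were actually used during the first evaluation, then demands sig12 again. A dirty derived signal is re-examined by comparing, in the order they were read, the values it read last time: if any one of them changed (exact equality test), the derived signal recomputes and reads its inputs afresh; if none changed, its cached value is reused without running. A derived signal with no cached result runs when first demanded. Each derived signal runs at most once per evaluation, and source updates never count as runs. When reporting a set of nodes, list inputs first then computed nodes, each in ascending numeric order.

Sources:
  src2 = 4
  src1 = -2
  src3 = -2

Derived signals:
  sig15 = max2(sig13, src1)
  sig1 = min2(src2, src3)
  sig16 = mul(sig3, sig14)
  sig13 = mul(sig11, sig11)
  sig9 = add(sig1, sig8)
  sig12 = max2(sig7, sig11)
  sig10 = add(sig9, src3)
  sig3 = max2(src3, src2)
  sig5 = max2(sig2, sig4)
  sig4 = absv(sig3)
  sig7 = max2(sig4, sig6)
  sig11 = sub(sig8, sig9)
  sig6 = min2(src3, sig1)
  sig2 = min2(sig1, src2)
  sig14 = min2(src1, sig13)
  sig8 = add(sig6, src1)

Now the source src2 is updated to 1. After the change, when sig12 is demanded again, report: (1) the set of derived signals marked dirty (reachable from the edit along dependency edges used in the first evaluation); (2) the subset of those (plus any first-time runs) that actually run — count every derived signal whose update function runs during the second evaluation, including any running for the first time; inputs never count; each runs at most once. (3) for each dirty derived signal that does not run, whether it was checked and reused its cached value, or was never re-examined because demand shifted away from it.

The edit dirties: sig1, sig3, sig4, sig6, sig7, sig8, sig9, sig11, sig12.
5 derived signals run: sig1, sig3, sig4, sig7, sig12.
Cache hits after checking: sig6, sig8, sig9, sig11.
Note where the cutoff bites: sig6 is checked, finds nothing changed, and keeps its cache.

First demand of the output computes:
  sig1 = min2(4, -2) = -2
  sig3 = max2(-2, 4) = 4
  sig4 = absv(4) = 4
  sig6 = min2(-2, -2) = -2
  sig7 = max2(4, -2) = 4
  sig8 = add(-2, -2) = -4
  sig9 = add(-2, -4) = -6
  sig11 = sub(-4, -6) = 2
  sig12 = max2(4, 2) = 4

After the edit, cleaning proceeds:
  sig1: a read changed (src2 4->1) — executes, giving -2 — identical to its old value.
  sig3: a read changed (src2 4->1) — executes, giving 1.
  sig4: a read changed (sig3 4->1) — executes, giving 1.
  sig6: dirty, but its reads are unchanged (src3 unchanged, sig1 unchanged); cached -2 stands.
  sig7: a read changed (sig4 4->1) — executes, giving 1.
  sig8: dirty, but its reads are unchanged (sig6 unchanged, src1 unchanged); cached -4 stands.
  sig9: dirty, but its reads are unchanged (sig1 unchanged, sig8 unchanged); cached -6 stands.
  sig11: dirty, but its reads are unchanged (sig8 unchanged, sig9 unchanged); cached 2 stands.
  sig12: a read changed (sig7 4->1) — executes, giving 2.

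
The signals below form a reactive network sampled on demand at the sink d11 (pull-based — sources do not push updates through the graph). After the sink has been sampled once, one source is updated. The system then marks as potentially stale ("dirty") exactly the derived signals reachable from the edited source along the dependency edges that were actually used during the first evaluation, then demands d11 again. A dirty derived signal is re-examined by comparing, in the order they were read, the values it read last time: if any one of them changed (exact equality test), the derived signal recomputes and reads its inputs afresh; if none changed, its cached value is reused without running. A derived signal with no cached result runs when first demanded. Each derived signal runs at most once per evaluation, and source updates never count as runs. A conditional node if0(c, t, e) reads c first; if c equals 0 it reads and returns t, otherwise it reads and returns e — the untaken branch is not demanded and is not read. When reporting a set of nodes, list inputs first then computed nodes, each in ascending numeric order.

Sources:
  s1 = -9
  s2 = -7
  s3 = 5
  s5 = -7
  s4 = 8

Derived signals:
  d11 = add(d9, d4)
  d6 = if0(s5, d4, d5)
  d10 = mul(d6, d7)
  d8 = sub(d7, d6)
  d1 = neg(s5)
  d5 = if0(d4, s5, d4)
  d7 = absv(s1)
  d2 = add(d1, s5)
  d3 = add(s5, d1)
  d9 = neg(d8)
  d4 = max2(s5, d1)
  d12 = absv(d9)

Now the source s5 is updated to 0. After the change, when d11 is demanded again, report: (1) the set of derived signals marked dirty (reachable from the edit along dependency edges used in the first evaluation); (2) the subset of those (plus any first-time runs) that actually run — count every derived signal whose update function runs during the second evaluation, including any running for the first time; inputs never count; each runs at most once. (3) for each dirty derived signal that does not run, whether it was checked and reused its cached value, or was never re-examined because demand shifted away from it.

Initial pass — values computed on the first demand:
  d1 = neg(-7) = 7
  d4 = max2(-7, 7) = 7
  d5 = if0(d4=7 -> else branch d4) = 7
  d6 = if0(s5=-7 -> else branch d5) = 7
  d7 = absv(-9) = 9
  d8 = sub(9, 7) = 2
  d9 = neg(2) = -2
  d11 = add(-2, 7) = 5

Second demand — change propagation:
  d1: re-runs because s5 -7->0; new result 0.
  d4: re-runs because s5 -7->0; d1 7->0; new result 0.
  d5: dirty yet unreached — the second evaluation never asks for it.
  d6: re-runs because s5 -7->0; new result 0.
  d8: re-runs because d6 7->0; new result 9.
  d9: re-runs because d8 2->9; new result -9.
  d11: re-runs because d9 -2->-9; d4 7->0; new result -9.

The important point: the flipped condition redirects demand; d5 is left stale, never re-checked.

Dirty set: d1, d4, d5, d6, d8, d9, d11.
Run set: d1, d4, d6, d8, d9, d11 (6 run).
Left stale — demand moved off them: d5.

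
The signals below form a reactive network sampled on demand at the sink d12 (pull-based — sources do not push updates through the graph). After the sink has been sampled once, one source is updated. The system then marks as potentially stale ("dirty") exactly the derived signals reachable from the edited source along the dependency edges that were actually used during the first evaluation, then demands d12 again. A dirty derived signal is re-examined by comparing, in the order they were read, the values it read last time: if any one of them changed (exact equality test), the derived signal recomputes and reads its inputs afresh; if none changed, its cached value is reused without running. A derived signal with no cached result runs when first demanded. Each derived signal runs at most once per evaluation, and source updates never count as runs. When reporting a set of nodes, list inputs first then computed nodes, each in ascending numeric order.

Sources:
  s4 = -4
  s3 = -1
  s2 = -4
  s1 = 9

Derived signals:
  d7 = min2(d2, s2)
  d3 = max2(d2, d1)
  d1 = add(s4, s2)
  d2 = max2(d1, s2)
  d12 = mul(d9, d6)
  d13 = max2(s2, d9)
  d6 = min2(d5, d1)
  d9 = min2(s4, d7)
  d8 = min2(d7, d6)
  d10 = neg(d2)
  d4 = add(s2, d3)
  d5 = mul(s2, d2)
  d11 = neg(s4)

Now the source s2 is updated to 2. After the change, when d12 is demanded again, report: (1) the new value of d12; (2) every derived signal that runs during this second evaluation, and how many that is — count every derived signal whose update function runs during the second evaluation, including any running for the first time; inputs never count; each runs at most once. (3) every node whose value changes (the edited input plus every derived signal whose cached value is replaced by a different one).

d12 now evaluates to 8.
Run set: d1, d2, d5, d6, d7, d9, d12 (7 run).
Changed values: s2, d1, d2, d5, d6, d7, d12.

Initial pass — values computed on the first demand:
  d1 = add(-4, -4) = -8
  d2 = max2(-8, -4) = -4
  d5 = mul(-4, -4) = 16
  d6 = min2(16, -8) = -8
  d7 = min2(-4, -4) = -4
  d9 = min2(-4, -4) = -4
  d12 = mul(-4, -8) = 32

Second demand — change propagation:
  d1: re-runs because s2 -4->2; new result -2.
  d2: re-runs because d1 -8->-2; s2 -4->2; new result 2.
  d5: re-runs because s2 -4->2; d2 -4->2; new result 4.
  d6: re-runs because d5 16->4; d1 -8->-2; new result -2.
  d7: re-runs because d2 -4->2; s2 -4->2; new result 2.
  d9: re-runs because d7 -4->2; new result -4 (unchanged).
  d12: re-runs because d6 -8->-2; new result 8.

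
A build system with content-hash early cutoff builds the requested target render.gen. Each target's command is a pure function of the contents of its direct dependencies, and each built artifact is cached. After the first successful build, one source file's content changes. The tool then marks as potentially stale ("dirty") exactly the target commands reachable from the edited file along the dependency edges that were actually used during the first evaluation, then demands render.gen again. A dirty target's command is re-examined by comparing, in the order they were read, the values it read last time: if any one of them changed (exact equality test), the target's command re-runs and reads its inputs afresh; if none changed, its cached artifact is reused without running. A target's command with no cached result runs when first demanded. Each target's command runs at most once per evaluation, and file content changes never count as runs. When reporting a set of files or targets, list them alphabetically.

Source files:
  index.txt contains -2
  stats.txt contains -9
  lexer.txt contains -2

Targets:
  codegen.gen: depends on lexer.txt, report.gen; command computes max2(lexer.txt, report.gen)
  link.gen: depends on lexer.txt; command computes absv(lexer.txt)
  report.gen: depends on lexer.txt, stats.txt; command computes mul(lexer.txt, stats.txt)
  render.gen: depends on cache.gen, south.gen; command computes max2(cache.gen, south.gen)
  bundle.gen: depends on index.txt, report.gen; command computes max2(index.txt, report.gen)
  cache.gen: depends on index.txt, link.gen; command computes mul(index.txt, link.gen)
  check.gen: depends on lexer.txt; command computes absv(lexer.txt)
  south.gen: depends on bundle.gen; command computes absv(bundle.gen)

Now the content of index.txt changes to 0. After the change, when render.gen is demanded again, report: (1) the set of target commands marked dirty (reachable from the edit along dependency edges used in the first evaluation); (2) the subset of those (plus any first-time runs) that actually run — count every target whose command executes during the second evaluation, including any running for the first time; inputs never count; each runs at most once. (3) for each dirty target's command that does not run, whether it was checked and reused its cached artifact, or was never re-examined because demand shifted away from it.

Marked dirty: bundle.gen, cache.gen, render.gen, south.gen.
Target commands that run: bundle.gen, cache.gen, render.gen — 3 in total.
Checked but reused from cache: south.gen.
Key observation: the cutoff stops propagation at south.gen — its inputs' values are unchanged, so it reuses its cache.

First evaluation (everything demanded from the output):
  link.gen = absv(-2) = 2
  cache.gen = mul(-2, 2) = -4
  report.gen = mul(-2, -9) = 18
  bundle.gen = max2(-2, 18) = 18
  south.gen = absv(18) = 18
  render.gen = max2(-4, 18) = 18

Propagation after the edit:
  bundle.gen: runs — index.txt -2->0; result 18 (same value as before).
  cache.gen: runs — index.txt -2->0; result 0.
  south.gen: checked — values it read are unchanged (bundle.gen unchanged); reused cached 18 without running.
  render.gen: runs — cache.gen -4->0; result 18 (same value as before).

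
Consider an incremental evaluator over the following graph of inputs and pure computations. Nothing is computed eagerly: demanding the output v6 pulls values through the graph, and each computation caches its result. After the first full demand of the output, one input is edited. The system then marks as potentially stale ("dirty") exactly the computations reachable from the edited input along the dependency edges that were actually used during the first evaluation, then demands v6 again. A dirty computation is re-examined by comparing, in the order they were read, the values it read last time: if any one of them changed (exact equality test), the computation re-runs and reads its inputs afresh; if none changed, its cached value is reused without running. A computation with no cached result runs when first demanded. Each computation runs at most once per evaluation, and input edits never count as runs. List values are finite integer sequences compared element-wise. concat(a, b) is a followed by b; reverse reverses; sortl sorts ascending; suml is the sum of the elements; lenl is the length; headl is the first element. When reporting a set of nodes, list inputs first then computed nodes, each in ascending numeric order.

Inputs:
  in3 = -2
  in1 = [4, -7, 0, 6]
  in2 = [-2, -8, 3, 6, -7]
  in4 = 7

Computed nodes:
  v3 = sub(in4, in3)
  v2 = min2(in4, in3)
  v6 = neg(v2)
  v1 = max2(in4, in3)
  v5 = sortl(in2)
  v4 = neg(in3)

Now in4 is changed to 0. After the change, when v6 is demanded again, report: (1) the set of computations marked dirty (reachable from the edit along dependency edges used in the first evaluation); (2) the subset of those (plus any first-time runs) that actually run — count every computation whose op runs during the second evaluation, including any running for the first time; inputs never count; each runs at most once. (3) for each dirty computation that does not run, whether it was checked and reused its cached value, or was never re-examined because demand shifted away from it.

Dirty set: v2, v6.
Run set: v2 (1 run).
Re-examined without running (cache reused): v6.
The important point: v2 recomputes to an identical value, and the output ends up unchanged.

Initial pass — values computed on the first demand:
  v2 = min2(7, -2) = -2
  v6 = neg(-2) = 2

Second demand — change propagation:
  v2: re-runs because in4 7->0; new result -2 (unchanged).
  v6: re-examined; everything it read last time is the same (v2 unchanged) — cache 2 kept, no run.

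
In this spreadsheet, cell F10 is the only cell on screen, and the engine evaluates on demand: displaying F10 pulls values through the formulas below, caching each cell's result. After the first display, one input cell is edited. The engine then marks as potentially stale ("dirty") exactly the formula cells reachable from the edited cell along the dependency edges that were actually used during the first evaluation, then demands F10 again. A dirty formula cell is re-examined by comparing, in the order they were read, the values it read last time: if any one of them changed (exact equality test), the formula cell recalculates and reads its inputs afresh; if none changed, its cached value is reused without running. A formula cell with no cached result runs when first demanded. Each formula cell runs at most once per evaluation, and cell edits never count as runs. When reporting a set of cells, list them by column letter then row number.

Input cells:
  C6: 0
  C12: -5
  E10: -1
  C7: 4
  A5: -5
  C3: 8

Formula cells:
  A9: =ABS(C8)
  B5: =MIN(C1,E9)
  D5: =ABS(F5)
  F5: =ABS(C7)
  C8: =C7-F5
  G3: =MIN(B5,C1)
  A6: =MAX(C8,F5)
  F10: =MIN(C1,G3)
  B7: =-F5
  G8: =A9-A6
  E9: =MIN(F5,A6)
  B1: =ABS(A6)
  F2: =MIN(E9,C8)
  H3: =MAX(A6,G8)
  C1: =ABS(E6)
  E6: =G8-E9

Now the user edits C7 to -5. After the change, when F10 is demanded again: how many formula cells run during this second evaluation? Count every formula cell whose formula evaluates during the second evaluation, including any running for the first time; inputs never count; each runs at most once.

Run set: A6, A9, B5, C1, C8, E6, E9, F5, F10, G3, G8 (11 run).

Initial pass — values computed on the first demand:
  F5 = ABS(4) = 4
  C8 = 4 - 4 = 0
  A6 = MAX(0, 4) = 4
  A9 = ABS(0) = 0
  E9 = MIN(4, 4) = 4
  G8 = 0 - 4 = -4
  E6 = -4 - 4 = -8
  C1 = ABS(-8) = 8
  B5 = MIN(8, 4) = 4
  G3 = MIN(4, 8) = 4
  F10 = MIN(8, 4) = 4

Second demand — change propagation:
  F5: re-runs because C7 4->-5; new result 5.
  C8: re-runs because C7 4->-5; F5 4->5; new result -10.
  A6: re-runs because C8 0->-10; F5 4->5; new result 5.
  A9: re-runs because C8 0->-10; new result 10.
  E9: re-runs because F5 4->5; A6 4->5; new result 5.
  G8: re-runs because A9 0->10; A6 4->5; new result 5.
  E6: re-runs because G8 -4->5; E9 4->5; new result 0.
  C1: re-runs because E6 -8->0; new result 0.
  B5: re-runs because C1 8->0; E9 4->5; new result 0.
  G3: re-runs because B5 4->0; C1 8->0; new result 0.
  F10: re-runs because C1 8->0; G3 4->0; new result 0.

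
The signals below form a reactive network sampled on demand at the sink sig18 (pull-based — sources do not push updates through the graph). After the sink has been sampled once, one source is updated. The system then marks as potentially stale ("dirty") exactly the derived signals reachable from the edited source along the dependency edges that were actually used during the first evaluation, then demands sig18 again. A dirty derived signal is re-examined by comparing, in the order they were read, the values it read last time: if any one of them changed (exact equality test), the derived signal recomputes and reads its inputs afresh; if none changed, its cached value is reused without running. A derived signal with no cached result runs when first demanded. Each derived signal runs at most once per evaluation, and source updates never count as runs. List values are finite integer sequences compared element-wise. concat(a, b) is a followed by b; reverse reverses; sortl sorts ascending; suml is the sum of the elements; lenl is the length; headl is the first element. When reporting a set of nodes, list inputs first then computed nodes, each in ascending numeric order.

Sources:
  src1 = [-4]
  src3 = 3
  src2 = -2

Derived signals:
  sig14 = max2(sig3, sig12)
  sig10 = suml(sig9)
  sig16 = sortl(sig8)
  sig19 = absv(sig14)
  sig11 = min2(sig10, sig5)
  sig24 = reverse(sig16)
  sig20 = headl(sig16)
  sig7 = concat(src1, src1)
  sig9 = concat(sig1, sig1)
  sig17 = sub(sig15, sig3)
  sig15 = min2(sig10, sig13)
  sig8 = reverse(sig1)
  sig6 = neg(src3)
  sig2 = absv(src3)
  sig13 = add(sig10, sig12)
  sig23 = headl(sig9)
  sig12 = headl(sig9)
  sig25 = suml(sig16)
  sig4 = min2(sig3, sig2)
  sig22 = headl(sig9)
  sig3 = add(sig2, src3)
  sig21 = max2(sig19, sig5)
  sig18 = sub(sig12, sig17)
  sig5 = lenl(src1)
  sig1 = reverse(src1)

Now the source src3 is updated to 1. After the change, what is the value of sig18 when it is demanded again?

sig18 now evaluates to 10.

Initial pass — values computed on the first demand:
  sig1 = reverse([-4]) = [-4]
  sig2 = absv(3) = 3
  sig3 = add(3, 3) = 6
  sig9 = concat([-4], [-4]) = [-4, -4]
  sig10 = suml([-4, -4]) = -8
  sig12 = headl([-4, -4]) = -4
  sig13 = add(-8, -4) = -12
  sig15 = min2(-8, -12) = -12
  sig17 = sub(-12, 6) = -18
  sig18 = sub(-4, -18) = 14

Second demand — change propagation:
  sig2: re-runs because src3 3->1; new result 1.
  sig3: re-runs because sig2 3->1; src3 3->1; new result 2.
  sig17: re-runs because sig3 6->2; new result -14.
  sig18: re-runs because sig17 -18->-14; new result 10.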